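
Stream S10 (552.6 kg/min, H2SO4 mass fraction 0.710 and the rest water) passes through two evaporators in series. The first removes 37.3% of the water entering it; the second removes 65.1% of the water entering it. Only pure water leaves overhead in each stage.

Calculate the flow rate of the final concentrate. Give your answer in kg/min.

water in feed = 552.6×0.290 = 160.25 kg/min.
After stage 1: water left = (1−0.373)×160.25 = 100.48; stream total = 492.83 kg/min.
After stage 2: water left = (1−0.651)×100.48 = 35.067; final concentrate = 427.41 kg/min.

427.4 kg/min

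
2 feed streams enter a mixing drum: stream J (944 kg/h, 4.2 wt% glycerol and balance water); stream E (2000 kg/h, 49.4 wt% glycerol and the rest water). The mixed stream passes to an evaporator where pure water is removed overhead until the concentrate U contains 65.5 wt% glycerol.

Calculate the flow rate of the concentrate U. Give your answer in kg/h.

1569 kg/h

glycerol entering = 944×0.042 + 2000×0.494 = 1027.6 kg/h.
All glycerol reports to U, so U = 1027.6/0.655 = 1568.9 kg/h.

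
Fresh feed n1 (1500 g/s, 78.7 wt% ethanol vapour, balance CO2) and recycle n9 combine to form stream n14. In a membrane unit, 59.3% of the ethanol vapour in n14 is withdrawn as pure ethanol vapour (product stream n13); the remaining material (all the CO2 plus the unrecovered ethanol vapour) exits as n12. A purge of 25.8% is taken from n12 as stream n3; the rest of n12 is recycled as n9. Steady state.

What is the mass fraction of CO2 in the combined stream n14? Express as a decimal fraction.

0.423

CO2 enters only via n1 and leaves only via the purge: 1500×0.213 = 0.258×(CO2 in n12), and the membrane unit passes all CO2, so CO2 in n14 = CO2 in n12 = 1238.4 g/s.
ethanol vapour in n14: m_A = 1500×0.787 + (1−0.258)·(1−0.593)·m_A, so m_A = 1180.5/0.6980 = 1691.2 g/s.
n14 = 1691.2 + 1238.4 = 2929.6 g/s.
CO2 fraction in n14 = 1238.4/2929.6 = 0.423.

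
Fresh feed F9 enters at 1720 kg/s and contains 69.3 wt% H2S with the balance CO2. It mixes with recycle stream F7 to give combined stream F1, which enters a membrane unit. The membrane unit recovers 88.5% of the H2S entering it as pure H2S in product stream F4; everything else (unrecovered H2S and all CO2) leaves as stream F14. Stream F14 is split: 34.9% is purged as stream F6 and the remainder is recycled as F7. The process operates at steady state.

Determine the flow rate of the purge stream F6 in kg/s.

CO2 enters only via F9 and leaves only via the purge: 1720×0.307 = 0.349×(CO2 in F14), and the membrane unit passes all CO2, so CO2 in F1 = CO2 in F14 = 1513 kg/s.
H2S in F1: m_A = 1720×0.693 + (1−0.349)·(1−0.885)·m_A, so m_A = 1192/0.9251 = 1288.4 kg/s.
F14 = (1−0.885)×1288.4 + 1513 = 1661.2 kg/s.
Purge F6 = 0.349×1661.2 = 579.75 kg/s.

579.8 kg/s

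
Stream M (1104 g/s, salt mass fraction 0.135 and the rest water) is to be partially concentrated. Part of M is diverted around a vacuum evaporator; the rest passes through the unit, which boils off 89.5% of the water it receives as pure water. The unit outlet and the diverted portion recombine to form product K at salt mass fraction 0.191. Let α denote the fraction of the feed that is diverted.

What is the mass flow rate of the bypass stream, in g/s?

All 1104×0.135 = 149.04 g/s of salt reaches K, so K = 149.04/0.191 = 780.31 g/s and vapour = 323.69 g/s.
The evaporator receives (1−α)·1104 of feed at 0.865 water and removes 0.895 of that water:
0.895×0.865×(1−α)×1104 = 323.69
(1−α) = 323.69/854.69 = 0.3787;  α = 0.6213.
Bypass flow = 0.6213×1104 = 685.9 g/s.

685.9 g/s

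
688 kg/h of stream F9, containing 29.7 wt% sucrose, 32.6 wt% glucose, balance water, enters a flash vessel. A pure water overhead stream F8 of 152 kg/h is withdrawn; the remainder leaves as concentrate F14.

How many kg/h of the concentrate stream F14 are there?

536 kg/h

Concentrate = 688 − 152 = 536 kg/h.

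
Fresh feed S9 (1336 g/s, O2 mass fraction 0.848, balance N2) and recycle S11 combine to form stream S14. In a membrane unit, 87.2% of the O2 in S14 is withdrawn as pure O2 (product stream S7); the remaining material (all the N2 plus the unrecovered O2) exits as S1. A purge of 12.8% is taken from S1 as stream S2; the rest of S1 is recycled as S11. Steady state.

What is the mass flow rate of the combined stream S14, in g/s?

2862 g/s

N2 enters only via S9 and leaves only via the purge: 1336×0.152 = 0.128×(N2 in S1), and the membrane unit passes all N2, so N2 in S14 = N2 in S1 = 1586.5 g/s.
O2 in S14: m_A = 1336×0.848 + (1−0.128)·(1−0.872)·m_A, so m_A = 1132.9/0.8884 = 1275.3 g/s.
S14 = 1275.3 + 1586.5 = 2861.8 g/s.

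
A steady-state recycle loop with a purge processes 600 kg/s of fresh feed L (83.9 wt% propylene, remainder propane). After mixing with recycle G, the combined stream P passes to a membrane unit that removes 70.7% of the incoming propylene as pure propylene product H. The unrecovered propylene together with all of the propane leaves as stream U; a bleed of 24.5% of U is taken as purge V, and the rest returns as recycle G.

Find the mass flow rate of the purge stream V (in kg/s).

propane enters only via L and leaves only via the purge: 600×0.161 = 0.245×(propane in U), and the membrane unit passes all propane, so propane in P = propane in U = 394.29 kg/s.
propylene in P: m_A = 600×0.839 + (1−0.245)·(1−0.707)·m_A, so m_A = 503.4/0.7788 = 646.39 kg/s.
U = (1−0.707)×646.39 + 394.29 = 583.68 kg/s.
Purge V = 0.245×583.68 = 143 kg/s.

143 kg/s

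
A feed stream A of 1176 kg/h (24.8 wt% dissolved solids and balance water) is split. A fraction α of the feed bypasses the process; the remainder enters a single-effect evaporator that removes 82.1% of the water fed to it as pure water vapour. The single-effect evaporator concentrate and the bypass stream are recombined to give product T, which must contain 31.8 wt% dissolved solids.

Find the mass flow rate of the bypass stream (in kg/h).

756.7 kg/h

All 1176×0.248 = 291.65 kg/h of dissolved solids reaches T, so T = 291.65/0.318 = 917.13 kg/h and vapour = 258.87 kg/h.
The evaporator receives (1−α)·1176 of feed at 0.752 water and removes 0.821 of that water:
0.821×0.752×(1−α)×1176 = 258.87
(1−α) = 258.87/726.05 = 0.3565;  α = 0.6435.
Bypass flow = 0.6435×1176 = 756.71 kg/h.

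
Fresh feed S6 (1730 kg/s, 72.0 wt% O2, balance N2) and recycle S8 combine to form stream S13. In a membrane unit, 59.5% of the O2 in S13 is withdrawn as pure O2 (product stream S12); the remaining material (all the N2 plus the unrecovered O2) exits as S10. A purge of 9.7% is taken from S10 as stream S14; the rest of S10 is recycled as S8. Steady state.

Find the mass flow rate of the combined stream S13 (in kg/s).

6958 kg/s

N2 enters only via S6 and leaves only via the purge: 1730×0.280 = 0.097×(N2 in S10), and the membrane unit passes all N2, so N2 in S13 = N2 in S10 = 4993.8 kg/s.
O2 in S13: m_A = 1730×0.720 + (1−0.097)·(1−0.595)·m_A, so m_A = 1245.6/0.6343 = 1963.8 kg/s.
S13 = 1963.8 + 4993.8 = 6957.6 kg/s.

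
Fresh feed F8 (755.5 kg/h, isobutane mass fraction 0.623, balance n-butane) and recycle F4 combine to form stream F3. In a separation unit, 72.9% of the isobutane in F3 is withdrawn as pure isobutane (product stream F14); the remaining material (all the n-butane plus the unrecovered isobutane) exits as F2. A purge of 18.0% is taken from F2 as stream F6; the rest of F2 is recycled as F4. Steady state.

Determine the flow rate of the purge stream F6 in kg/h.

n-butane enters only via F8 and leaves only via the purge: 755.5×0.377 = 0.180×(n-butane in F2), and the separation unit passes all n-butane, so n-butane in F3 = n-butane in F2 = 1582.4 kg/h.
isobutane in F3: m_A = 755.5×0.623 + (1−0.180)·(1−0.729)·m_A, so m_A = 470.68/0.7778 = 605.15 kg/h.
F2 = (1−0.729)×605.15 + 1582.4 = 1746.3 kg/h.
Purge F6 = 0.180×1746.3 = 314.34 kg/h.

314.3 kg/h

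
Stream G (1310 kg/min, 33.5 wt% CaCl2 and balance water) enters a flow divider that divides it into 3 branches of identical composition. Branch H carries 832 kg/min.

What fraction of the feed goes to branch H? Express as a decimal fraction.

0.635

Fraction to H = 832/1310 = 0.6351.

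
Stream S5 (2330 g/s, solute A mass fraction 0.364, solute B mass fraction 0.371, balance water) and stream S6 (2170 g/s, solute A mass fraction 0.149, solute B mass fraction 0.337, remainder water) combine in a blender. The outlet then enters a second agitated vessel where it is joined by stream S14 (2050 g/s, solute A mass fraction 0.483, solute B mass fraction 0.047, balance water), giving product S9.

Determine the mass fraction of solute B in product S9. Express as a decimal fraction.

0.258

Overall, product flow = 6550 g/s.
solute B in = 2330×0.371 + 2170×0.337 + 2050×0.047 = 1692.1 g/s.
solute B fraction in S9 = 0.258.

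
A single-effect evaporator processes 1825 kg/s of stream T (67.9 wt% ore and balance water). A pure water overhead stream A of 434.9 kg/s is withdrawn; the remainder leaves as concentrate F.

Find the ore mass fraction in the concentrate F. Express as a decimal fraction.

0.8914

ore is not removed: 1825×0.679 = 1239.2 kg/s of ore enters F.
Concentrate = 1825 − 434.9 = 1390.1 kg/s.
Mass fraction = 1239.2/1390.1 = 0.8914.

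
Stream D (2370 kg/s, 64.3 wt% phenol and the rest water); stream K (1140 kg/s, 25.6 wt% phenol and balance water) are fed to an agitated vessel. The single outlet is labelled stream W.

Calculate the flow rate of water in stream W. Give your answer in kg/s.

water out = water in = 2370×0.357 + 1140×0.744 = 1694.2 kg/s.

1694 kg/s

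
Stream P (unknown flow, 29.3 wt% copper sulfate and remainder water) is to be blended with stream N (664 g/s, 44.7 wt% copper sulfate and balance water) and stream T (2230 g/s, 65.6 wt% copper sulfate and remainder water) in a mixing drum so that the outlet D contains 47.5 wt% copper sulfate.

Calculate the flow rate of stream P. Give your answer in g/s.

Let P be the unknown flow. Total out = 2894 + P.
copper sulfate balance: 1759.7 + 0.293·P = 0.475·(2894 + P)
(0.293 − 0.475)·P = 0.475×2894 − 1759.7 = -385.04
P = -385.04 / -0.182 = 2115.6 g/s

2116 g/s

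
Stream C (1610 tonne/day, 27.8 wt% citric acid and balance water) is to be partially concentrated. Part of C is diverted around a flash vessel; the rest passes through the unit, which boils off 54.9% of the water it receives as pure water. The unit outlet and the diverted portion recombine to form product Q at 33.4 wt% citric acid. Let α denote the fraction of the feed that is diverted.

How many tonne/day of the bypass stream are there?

929 tonne/day

All 1610×0.278 = 447.58 tonne/day of citric acid reaches Q, so Q = 447.58/0.334 = 1340.1 tonne/day and vapour = 269.94 tonne/day.
The evaporator receives (1−α)·1610 of feed at 0.722 water and removes 0.549 of that water:
0.549×0.722×(1−α)×1610 = 269.94
(1−α) = 269.94/638.17 = 0.4230;  α = 0.5770.
Bypass flow = 0.5770×1610 = 928.98 tonne/day.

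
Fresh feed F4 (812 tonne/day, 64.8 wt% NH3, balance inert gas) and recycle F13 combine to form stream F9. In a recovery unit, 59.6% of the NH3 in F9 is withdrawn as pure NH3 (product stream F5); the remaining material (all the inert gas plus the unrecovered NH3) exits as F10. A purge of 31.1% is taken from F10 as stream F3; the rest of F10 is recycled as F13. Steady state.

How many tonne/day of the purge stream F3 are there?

inert gas enters only via F4 and leaves only via the purge: 812×0.352 = 0.311×(inert gas in F10), and the recovery unit passes all inert gas, so inert gas in F9 = inert gas in F10 = 919.05 tonne/day.
NH3 in F9: m_A = 812×0.648 + (1−0.311)·(1−0.596)·m_A, so m_A = 526.18/0.7216 = 729.14 tonne/day.
F10 = (1−0.596)×729.14 + 919.05 = 1213.6 tonne/day.
Purge F3 = 0.311×1213.6 = 377.44 tonne/day.

377.4 tonne/day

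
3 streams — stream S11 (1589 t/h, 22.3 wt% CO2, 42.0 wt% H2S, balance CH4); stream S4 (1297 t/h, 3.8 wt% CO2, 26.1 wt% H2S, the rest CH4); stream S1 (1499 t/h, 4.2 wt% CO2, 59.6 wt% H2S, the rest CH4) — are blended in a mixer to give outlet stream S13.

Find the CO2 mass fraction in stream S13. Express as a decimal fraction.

Total flow out = 1589 + 1297 + 1499 = 4385 t/h.
CO2 in = 1589×0.223 + 1297×0.038 + 1499×0.042 = 466.59 t/h.
CO2 mass fraction in S13 = 466.59/4385 = 0.1064.

0.1064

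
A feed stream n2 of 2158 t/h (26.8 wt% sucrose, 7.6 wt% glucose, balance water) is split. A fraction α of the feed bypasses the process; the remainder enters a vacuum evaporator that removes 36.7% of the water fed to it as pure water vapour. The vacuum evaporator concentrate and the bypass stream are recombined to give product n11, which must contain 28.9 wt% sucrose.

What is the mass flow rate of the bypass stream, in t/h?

All 2158×0.268 = 578.34 t/h of sucrose reaches n11, so n11 = 578.34/0.289 = 2001.2 t/h and vapour = 156.81 t/h.
The evaporator receives (1−α)·2158 of feed at 0.656 water and removes 0.367 of that water:
0.367×0.656×(1−α)×2158 = 156.81
(1−α) = 156.81/519.54 = 0.3018;  α = 0.6982.
Bypass flow = 0.6982×2158 = 1506.7 t/h.

1507 t/h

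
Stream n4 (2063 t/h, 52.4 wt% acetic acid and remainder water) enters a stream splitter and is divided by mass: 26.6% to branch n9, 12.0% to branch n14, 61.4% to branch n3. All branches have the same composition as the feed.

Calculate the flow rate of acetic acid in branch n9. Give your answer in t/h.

Branch n9 total = 0.266×2063 = 548.76 t/h.
acetic acid in n9 = 0.524×548.76 = 287.55 t/h.

287.5 t/h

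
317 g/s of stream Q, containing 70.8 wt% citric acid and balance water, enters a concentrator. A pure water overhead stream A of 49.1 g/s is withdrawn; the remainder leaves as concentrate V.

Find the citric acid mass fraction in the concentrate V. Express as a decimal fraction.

0.838

citric acid is not removed: 317×0.708 = 224.44 g/s of citric acid enters V.
Concentrate = 317 − 49.1 = 267.9 g/s.
Mass fraction = 224.44/267.9 = 0.838.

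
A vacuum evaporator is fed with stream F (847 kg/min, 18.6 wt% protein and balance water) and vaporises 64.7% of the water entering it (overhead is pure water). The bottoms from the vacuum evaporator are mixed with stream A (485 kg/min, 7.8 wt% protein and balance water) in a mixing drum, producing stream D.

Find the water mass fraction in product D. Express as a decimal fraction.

0.7795

Vapour removed = 0.647×0.814×847 = 446.08 kg/min; concentrate = 400.92 kg/min.
water reaching the mixer = 243.38 (from concentrate) + 485×0.922 = 690.55 kg/min.
Product flow = 400.92 + 485 = 885.92 kg/min; water fraction = 0.7795.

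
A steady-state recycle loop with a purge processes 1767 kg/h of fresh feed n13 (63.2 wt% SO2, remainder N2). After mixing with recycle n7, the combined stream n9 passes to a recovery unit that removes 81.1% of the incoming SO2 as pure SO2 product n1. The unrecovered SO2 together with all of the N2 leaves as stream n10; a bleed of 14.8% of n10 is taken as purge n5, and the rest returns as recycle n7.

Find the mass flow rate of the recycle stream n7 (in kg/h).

N2 enters only via n13 and leaves only via the purge: 1767×0.368 = 0.148×(N2 in n10), and the recovery unit passes all N2, so N2 in n9 = N2 in n10 = 4393.6 kg/h.
SO2 in n9: m_A = 1767×0.632 + (1−0.148)·(1−0.811)·m_A, so m_A = 1116.7/0.8390 = 1331.1 kg/h.
n10 = (1−0.811)×1331.1 + 4393.6 = 4645.2 kg/h.
Recycle n7 = (1−0.148)×4645.2 = 3957.7 kg/h.

3958 kg/h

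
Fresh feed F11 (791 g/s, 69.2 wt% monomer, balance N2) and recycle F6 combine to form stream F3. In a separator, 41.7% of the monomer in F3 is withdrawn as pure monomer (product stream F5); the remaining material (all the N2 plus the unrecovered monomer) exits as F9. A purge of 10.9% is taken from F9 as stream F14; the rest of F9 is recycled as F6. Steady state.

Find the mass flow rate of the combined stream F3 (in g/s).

N2 enters only via F11 and leaves only via the purge: 791×0.308 = 0.109×(N2 in F9), and the separator passes all N2, so N2 in F3 = N2 in F9 = 2235.1 g/s.
monomer in F3: m_A = 791×0.692 + (1−0.109)·(1−0.417)·m_A, so m_A = 547.37/0.4805 = 1139.1 g/s.
F3 = 1139.1 + 2235.1 = 3374.2 g/s.

3374 g/s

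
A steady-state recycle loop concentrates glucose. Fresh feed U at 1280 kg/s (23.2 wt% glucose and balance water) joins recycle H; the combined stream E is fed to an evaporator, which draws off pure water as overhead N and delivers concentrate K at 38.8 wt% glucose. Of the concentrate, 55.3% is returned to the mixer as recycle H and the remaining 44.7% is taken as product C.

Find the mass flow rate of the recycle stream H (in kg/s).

Overall glucose balance (none leaves overhead): glucose in fresh feed = glucose in product, i.e. 1280×0.232 = (1−0.553)·K·0.388.
K = 296.96/(0.388×0.447) = 1712.2 kg/s.
Recycle H = 0.553×1712.2 = 946.86 kg/s.

946.9 kg/s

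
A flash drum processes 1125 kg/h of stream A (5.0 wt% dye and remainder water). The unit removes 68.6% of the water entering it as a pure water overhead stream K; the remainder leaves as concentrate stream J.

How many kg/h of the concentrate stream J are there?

391.8 kg/h

water entering = 1125×0.950 = 1068.8 kg/h; overhead removed = 0.686×1068.8 = 733.16 kg/h.
Concentrate = 1125 − 733.16 = 391.84 kg/h.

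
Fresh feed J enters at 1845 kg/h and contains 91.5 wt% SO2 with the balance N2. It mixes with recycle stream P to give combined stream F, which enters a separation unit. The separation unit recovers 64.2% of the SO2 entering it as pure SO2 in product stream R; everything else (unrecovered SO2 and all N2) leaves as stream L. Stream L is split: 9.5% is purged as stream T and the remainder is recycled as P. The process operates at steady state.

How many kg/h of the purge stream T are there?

N2 enters only via J and leaves only via the purge: 1845×0.085 = 0.095×(N2 in L), and the separation unit passes all N2, so N2 in F = N2 in L = 1650.8 kg/h.
SO2 in F: m_A = 1845×0.915 + (1−0.095)·(1−0.642)·m_A, so m_A = 1688.2/0.6760 = 2497.3 kg/h.
L = (1−0.642)×2497.3 + 1650.8 = 2544.8 kg/h.
Purge T = 0.095×2544.8 = 241.76 kg/h.

241.8 kg/h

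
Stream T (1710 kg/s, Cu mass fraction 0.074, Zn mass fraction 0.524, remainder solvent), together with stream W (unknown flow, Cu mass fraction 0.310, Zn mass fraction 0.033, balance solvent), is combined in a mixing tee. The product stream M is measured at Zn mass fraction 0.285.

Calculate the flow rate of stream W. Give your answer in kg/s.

1622 kg/s

Let W be the unknown flow. Total out = 1710 + W.
Zn balance: 896.04 + 0.033·W = 0.285·(1710 + W)
(0.033 − 0.285)·W = 0.285×1710 − 896.04 = -408.69
W = -408.69 / -0.252 = 1621.8 kg/s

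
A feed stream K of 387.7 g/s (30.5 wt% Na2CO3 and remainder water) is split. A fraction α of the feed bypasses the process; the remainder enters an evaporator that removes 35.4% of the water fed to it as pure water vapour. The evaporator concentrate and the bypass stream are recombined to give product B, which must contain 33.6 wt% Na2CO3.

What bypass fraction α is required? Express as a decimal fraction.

All 387.7×0.305 = 118.25 g/s of Na2CO3 reaches B, so B = 118.25/0.336 = 351.93 g/s and vapour = 35.77 g/s.
The evaporator receives (1−α)·387.7 of feed at 0.695 water and removes 0.354 of that water:
0.354×0.695×(1−α)×387.7 = 35.77
(1−α) = 35.77/95.386 = 0.3750;  α = 0.6250.

0.625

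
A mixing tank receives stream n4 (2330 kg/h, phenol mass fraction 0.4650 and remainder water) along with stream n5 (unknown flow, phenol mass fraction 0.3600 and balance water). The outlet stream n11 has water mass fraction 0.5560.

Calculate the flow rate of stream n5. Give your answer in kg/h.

582.5 kg/h

Let n5 be the unknown flow. Total out = 2330 + n5.
water balance: 1246.6 + 0.640·n5 = 0.556·(2330 + n5)
(0.640 − 0.556)·n5 = 0.556×2330 − 1246.6 = 48.93
n5 = 48.93 / 0.084 = 582.5 kg/h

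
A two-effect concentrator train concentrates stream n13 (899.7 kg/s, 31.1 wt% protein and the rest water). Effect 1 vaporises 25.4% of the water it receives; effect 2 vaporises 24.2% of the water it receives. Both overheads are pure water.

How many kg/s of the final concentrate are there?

630.3 kg/s

water in feed = 899.7×0.689 = 619.89 kg/s.
After stage 1: water left = (1−0.254)×619.89 = 462.44; stream total = 742.25 kg/s.
After stage 2: water left = (1−0.242)×462.44 = 350.53; final concentrate = 630.34 kg/s.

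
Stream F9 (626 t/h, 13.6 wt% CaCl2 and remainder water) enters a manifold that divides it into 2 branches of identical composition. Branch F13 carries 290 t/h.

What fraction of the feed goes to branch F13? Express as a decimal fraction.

0.463

Fraction to F13 = 290/626 = 0.4633.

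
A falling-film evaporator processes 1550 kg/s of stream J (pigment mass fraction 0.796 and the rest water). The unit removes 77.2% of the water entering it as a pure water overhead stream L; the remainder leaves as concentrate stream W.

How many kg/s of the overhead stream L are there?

water entering = 1550×0.204 = 316.2 kg/s; overhead removed = 0.772×316.2 = 244.11 kg/s.

244.1 kg/s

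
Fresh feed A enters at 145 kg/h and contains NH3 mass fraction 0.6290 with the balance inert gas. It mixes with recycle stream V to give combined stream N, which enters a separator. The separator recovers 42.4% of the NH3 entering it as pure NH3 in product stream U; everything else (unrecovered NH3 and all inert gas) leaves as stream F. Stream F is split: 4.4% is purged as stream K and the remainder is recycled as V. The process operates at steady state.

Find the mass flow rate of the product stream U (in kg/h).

86.06 kg/h

NH3 in N: m_A = 145×0.629 + (1−0.044)·(1−0.424)·m_A, so m_A = 91.205/0.4493 = 202.97 kg/h.
Product U = 0.424×202.97 = 86.061 kg/h.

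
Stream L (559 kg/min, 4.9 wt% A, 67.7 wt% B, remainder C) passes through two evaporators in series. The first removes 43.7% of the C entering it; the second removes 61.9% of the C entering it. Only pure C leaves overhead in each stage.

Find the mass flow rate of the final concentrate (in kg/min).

438.7 kg/min

C in feed = 559×0.274 = 153.17 kg/min.
After stage 1: C left = (1−0.437)×153.17 = 86.232; stream total = 492.07 kg/min.
After stage 2: C left = (1−0.619)×86.232 = 32.855; final concentrate = 438.69 kg/min.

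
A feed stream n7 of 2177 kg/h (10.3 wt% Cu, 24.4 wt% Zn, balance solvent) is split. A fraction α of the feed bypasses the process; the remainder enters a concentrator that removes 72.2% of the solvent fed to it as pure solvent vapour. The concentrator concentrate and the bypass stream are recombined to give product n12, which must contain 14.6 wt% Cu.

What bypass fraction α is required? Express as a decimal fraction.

0.375

All 2177×0.103 = 224.23 kg/h of Cu reaches n12, so n12 = 224.23/0.146 = 1535.8 kg/h and vapour = 641.17 kg/h.
The evaporator receives (1−α)·2177 of feed at 0.653 solvent and removes 0.722 of that solvent:
0.722×0.653×(1−α)×2177 = 641.17
(1−α) = 641.17/1026.4 = 0.6247;  α = 0.3753.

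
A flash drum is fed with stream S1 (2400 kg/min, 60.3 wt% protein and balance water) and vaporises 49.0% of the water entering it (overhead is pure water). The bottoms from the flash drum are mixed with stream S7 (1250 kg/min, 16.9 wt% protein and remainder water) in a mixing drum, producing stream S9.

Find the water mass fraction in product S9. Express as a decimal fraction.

Vapour removed = 0.490×0.397×2400 = 466.87 kg/min; concentrate = 1933.1 kg/min.
water reaching the mixer = 485.93 (from concentrate) + 1250×0.831 = 1524.7 kg/min.
Product flow = 1933.1 + 1250 = 3183.1 kg/min; water fraction = 0.4790.

0.4790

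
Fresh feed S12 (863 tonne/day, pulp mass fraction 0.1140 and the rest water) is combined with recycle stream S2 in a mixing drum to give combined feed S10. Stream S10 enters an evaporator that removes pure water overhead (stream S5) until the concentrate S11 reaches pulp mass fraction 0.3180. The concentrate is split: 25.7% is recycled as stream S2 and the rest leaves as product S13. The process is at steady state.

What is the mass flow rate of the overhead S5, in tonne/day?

Overall pulp balance (none leaves overhead): pulp in fresh feed = pulp in product, i.e. 863×0.114 = (1−0.257)·S11·0.318.
S11 = 98.382/(0.318×0.743) = 416.39 tonne/day.
Recycle S2 = 0.257×416.39 = 107.01 tonne/day.
Combined feed S10 = 863 + 107.01 = 970.01 tonne/day.
Overhead S5 = S10 − S11 = 970.01 − 416.39 = 553.62 tonne/day.

553.6 tonne/day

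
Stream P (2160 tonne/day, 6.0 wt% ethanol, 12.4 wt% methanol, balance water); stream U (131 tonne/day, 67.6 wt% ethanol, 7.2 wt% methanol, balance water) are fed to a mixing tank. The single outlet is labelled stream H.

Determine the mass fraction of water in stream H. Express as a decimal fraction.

0.7838

Total flow out = 2160 + 131 = 2291 tonne/day.
water in = 2160×0.816 + 131×0.252 = 1795.6 tonne/day.
water mass fraction in H = 1795.6/2291 = 0.7838.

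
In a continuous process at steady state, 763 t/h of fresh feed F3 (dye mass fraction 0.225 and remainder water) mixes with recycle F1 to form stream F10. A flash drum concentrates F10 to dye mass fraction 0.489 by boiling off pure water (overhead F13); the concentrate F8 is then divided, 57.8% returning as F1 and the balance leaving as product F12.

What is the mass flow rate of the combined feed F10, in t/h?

1244 t/h

Overall dye balance (none leaves overhead): dye in fresh feed = dye in product, i.e. 763×0.225 = (1−0.578)·F8·0.489.
F8 = 171.68/(0.489×0.422) = 831.93 t/h.
Recycle F1 = 0.578×831.93 = 480.85 t/h.
Combined feed F10 = 763 + 480.85 = 1243.9 t/h.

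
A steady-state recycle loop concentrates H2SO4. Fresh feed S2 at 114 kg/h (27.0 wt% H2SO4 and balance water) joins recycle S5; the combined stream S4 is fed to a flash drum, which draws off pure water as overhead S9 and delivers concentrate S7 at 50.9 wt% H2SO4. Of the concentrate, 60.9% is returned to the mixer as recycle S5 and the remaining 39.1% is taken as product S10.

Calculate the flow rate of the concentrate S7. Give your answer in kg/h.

Overall H2SO4 balance (none leaves overhead): H2SO4 in fresh feed = H2SO4 in product, i.e. 114×0.270 = (1−0.609)·S7·0.509.
S7 = 30.78/(0.509×0.391) = 154.66 kg/h.

154.7 kg/h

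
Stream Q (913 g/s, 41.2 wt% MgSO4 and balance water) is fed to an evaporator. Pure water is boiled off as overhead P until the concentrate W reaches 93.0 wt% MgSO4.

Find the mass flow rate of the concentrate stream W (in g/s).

404.5 g/s

MgSO4 is conserved: 913×0.412 = 376.16 g/s all reports to the concentrate.
Concentrate = 376.16/(target fraction) = 404.47 g/s.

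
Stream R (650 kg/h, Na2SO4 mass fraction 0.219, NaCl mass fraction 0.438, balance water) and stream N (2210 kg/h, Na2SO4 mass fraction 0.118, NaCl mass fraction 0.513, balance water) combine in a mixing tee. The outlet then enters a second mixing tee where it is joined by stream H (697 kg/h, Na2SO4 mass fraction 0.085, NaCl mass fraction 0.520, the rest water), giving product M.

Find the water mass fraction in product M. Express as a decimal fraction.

0.369

Overall, product flow = 3557 kg/h.
water in = 650×0.343 + 2210×0.369 + 697×0.395 = 1313.8 kg/h.
water fraction in M = 0.369.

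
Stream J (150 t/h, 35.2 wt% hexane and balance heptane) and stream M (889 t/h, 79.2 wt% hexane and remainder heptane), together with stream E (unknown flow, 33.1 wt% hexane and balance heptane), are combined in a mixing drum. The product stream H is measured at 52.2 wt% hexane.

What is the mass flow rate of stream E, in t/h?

1123 t/h

Let E be the unknown flow. Total out = 1039 + E.
hexane balance: 756.89 + 0.331·E = 0.522·(1039 + E)
(0.331 − 0.522)·E = 0.522×1039 − 756.89 = -214.53
E = -214.53 / -0.191 = 1123.2 t/h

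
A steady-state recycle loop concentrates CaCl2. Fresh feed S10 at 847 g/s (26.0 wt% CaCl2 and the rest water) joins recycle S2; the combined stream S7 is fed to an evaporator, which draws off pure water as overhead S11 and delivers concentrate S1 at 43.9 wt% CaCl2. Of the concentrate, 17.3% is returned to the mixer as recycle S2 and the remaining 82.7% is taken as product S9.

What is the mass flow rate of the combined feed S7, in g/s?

951.9 g/s

Overall CaCl2 balance (none leaves overhead): CaCl2 in fresh feed = CaCl2 in product, i.e. 847×0.260 = (1−0.173)·S1·0.439.
S1 = 220.22/(0.439×0.827) = 606.58 g/s.
Recycle S2 = 0.173×606.58 = 104.94 g/s.
Combined feed S7 = 847 + 104.94 = 951.94 g/s.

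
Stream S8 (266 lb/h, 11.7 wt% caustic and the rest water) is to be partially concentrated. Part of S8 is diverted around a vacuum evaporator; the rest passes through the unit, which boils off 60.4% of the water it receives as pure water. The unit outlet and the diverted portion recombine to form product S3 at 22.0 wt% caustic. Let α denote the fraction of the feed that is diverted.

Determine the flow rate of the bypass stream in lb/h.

All 266×0.117 = 31.122 lb/h of caustic reaches S3, so S3 = 31.122/0.220 = 141.46 lb/h and vapour = 124.54 lb/h.
The evaporator receives (1−α)·266 of feed at 0.883 water and removes 0.604 of that water:
0.604×0.883×(1−α)×266 = 124.54
(1−α) = 124.54/141.87 = 0.8778;  α = 0.1222.
Bypass flow = 0.1222×266 = 32.494 lb/h.

32.49 lb/h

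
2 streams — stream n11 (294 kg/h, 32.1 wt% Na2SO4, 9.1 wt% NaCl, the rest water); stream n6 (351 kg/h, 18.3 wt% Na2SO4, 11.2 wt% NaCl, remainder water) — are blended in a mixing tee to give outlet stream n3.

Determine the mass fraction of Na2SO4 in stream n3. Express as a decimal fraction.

Total flow out = 294 + 351 = 645 kg/h.
Na2SO4 in = 294×0.321 + 351×0.183 = 158.61 kg/h.
Na2SO4 mass fraction in n3 = 158.61/645 = 0.246.

0.246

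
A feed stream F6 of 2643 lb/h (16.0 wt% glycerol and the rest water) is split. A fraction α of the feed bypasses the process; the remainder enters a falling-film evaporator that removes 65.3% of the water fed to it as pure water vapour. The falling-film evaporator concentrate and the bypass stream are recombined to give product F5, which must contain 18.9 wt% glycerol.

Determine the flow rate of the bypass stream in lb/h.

All 2643×0.160 = 422.88 lb/h of glycerol reaches F5, so F5 = 422.88/0.189 = 2237.5 lb/h and vapour = 405.54 lb/h.
The evaporator receives (1−α)·2643 of feed at 0.840 water and removes 0.653 of that water:
0.653×0.840×(1−α)×2643 = 405.54
(1−α) = 405.54/1449.7 = 0.2797;  α = 0.7203.
Bypass flow = 0.7203×2643 = 1903.7 lb/h.

1904 lb/h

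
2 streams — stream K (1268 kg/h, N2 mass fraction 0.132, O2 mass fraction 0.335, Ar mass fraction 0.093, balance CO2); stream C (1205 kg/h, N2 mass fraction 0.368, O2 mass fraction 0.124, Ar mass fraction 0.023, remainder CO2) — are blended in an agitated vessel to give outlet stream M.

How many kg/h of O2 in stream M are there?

574.2 kg/h

O2 out = O2 in = 1268×0.335 + 1205×0.124 = 574.2 kg/h.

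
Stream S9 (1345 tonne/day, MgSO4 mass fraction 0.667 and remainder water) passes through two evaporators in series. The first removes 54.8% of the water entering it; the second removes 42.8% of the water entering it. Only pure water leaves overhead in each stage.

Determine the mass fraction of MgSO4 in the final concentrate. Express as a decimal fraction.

water in feed = 1345×0.333 = 447.89 tonne/day.
After stage 1: water left = (1−0.548)×447.89 = 202.44; stream total = 1099.6 tonne/day.
After stage 2: water left = (1−0.428)×202.44 = 115.8; final concentrate = 1012.9 tonne/day.
MgSO4 fraction = 897.12/1012.9 = 0.886.

0.886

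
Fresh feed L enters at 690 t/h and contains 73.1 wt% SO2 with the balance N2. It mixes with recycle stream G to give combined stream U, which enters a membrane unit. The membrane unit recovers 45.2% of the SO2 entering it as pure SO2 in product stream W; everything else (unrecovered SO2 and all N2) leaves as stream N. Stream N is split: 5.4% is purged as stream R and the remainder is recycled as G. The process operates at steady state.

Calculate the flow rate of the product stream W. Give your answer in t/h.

SO2 in U: m_A = 690×0.731 + (1−0.054)·(1−0.452)·m_A, so m_A = 504.39/0.4816 = 1047.3 t/h.
Product W = 0.452×1047.3 = 473.4 t/h.

473.4 t/h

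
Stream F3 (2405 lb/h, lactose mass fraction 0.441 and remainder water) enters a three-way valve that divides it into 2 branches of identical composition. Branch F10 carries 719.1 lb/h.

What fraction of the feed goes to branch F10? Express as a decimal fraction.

Fraction to F10 = 719.1/2405 = 0.2990.

0.299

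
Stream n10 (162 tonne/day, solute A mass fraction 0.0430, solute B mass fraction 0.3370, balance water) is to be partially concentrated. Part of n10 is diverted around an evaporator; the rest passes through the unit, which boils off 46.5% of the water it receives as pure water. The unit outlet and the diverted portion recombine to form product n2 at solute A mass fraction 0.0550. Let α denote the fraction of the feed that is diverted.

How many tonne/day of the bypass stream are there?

All 162×0.043 = 6.966 tonne/day of solute A reaches n2, so n2 = 6.966/0.055 = 126.65 tonne/day and vapour = 35.345 tonne/day.
The evaporator receives (1−α)·162 of feed at 0.620 water and removes 0.465 of that water:
0.465×0.620×(1−α)×162 = 35.345
(1−α) = 35.345/46.705 = 0.7568;  α = 0.2432.
Bypass flow = 0.2432×162 = 39.4 tonne/day.

39.4 tonne/day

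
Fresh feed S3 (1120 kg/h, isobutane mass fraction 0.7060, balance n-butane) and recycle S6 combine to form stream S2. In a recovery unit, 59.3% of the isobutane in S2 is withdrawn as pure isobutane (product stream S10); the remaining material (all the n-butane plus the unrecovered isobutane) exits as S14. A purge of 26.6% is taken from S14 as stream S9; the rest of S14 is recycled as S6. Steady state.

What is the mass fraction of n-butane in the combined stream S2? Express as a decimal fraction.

0.5233

n-butane enters only via S3 and leaves only via the purge: 1120×0.294 = 0.266×(n-butane in S14), and the recovery unit passes all n-butane, so n-butane in S2 = n-butane in S14 = 1237.9 kg/h.
isobutane in S2: m_A = 1120×0.706 + (1−0.266)·(1−0.593)·m_A, so m_A = 790.72/0.7013 = 1127.6 kg/h.
S2 = 1127.6 + 1237.9 = 2365.5 kg/h.
n-butane fraction in S2 = 1237.9/2365.5 = 0.5233.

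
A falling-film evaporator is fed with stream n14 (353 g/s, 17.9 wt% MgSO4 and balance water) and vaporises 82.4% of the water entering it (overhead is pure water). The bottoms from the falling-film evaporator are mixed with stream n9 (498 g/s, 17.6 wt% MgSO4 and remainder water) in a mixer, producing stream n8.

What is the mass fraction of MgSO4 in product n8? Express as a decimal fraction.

0.2464

Vapour removed = 0.824×0.821×353 = 238.81 g/s; concentrate = 114.19 g/s.
MgSO4 reaching the mixer = 63.187 (from concentrate) + 498×0.176 = 150.83 g/s.
Product flow = 114.19 + 498 = 612.19 g/s; MgSO4 fraction = 0.2464.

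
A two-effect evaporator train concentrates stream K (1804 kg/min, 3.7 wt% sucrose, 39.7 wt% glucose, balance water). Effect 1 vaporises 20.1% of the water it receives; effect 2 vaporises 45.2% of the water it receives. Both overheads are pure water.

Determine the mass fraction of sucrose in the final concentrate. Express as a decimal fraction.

water in feed = 1804×0.566 = 1021.1 kg/min.
After stage 1: water left = (1−0.201)×1021.1 = 815.83; stream total = 1598.8 kg/min.
After stage 2: water left = (1−0.452)×815.83 = 447.07; final concentrate = 1230 kg/min.
sucrose fraction = 66.748/1230 = 0.054.

0.054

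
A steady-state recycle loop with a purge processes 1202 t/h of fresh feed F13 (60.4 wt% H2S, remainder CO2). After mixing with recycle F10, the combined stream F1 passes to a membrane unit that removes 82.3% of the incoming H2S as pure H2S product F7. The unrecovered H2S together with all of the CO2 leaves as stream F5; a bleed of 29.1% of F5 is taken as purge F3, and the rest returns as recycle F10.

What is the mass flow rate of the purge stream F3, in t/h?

518.8 t/h

CO2 enters only via F13 and leaves only via the purge: 1202×0.396 = 0.291×(CO2 in F5), and the membrane unit passes all CO2, so CO2 in F1 = CO2 in F5 = 1635.7 t/h.
H2S in F1: m_A = 1202×0.604 + (1−0.291)·(1−0.823)·m_A, so m_A = 726.01/0.8745 = 830.19 t/h.
F5 = (1−0.823)×830.19 + 1635.7 = 1782.7 t/h.
Purge F3 = 0.291×1782.7 = 518.75 t/h.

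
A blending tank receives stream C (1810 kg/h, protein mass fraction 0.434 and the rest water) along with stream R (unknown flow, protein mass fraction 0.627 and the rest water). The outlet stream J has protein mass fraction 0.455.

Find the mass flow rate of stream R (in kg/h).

221 kg/h

Let R be the unknown flow. Total out = 1810 + R.
protein balance: 785.54 + 0.627·R = 0.455·(1810 + R)
(0.627 − 0.455)·R = 0.455×1810 − 785.54 = 38.01
R = 38.01 / 0.172 = 220.99 kg/h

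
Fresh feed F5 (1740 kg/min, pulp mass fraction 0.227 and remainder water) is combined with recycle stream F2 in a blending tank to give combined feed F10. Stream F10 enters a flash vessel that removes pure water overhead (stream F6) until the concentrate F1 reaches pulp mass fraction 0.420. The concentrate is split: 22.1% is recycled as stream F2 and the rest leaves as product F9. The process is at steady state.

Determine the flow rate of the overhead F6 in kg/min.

799.6 kg/min

Overall pulp balance (none leaves overhead): pulp in fresh feed = pulp in product, i.e. 1740×0.227 = (1−0.221)·F1·0.420.
F1 = 394.98/(0.420×0.779) = 1207.2 kg/min.
Recycle F2 = 0.221×1207.2 = 266.8 kg/min.
Combined feed F10 = 1740 + 266.8 = 2006.8 kg/min.
Overhead F6 = F10 − F1 = 2006.8 − 1207.2 = 799.57 kg/min.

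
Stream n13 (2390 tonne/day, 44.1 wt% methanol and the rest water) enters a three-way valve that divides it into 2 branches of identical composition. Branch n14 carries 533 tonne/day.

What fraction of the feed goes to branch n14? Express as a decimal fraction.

Fraction to n14 = 533/2390 = 0.2230.

0.223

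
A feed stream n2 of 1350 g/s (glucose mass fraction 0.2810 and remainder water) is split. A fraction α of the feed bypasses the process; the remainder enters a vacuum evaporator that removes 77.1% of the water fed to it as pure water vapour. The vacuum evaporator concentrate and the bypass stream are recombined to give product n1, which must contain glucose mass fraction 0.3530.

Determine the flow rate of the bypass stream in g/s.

853.3 g/s

All 1350×0.281 = 379.35 g/s of glucose reaches n1, so n1 = 379.35/0.353 = 1074.6 g/s and vapour = 275.35 g/s.
The evaporator receives (1−α)·1350 of feed at 0.719 water and removes 0.771 of that water:
0.771×0.719×(1−α)×1350 = 275.35
(1−α) = 275.35/748.37 = 0.3679;  α = 0.6321.
Bypass flow = 0.6321×1350 = 853.28 g/s.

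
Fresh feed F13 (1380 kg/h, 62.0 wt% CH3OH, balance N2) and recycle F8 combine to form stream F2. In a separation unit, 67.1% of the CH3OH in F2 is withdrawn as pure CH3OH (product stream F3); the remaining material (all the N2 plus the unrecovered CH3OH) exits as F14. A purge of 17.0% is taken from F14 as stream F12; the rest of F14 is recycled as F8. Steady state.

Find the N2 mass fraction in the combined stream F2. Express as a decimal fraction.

N2 enters only via F13 and leaves only via the purge: 1380×0.380 = 0.170×(N2 in F14), and the separation unit passes all N2, so N2 in F2 = N2 in F14 = 3084.7 kg/h.
CH3OH in F2: m_A = 1380×0.620 + (1−0.170)·(1−0.671)·m_A, so m_A = 855.6/0.7269 = 1177 kg/h.
F2 = 1177 + 3084.7 = 4261.7 kg/h.
N2 fraction in F2 = 3084.7/4261.7 = 0.724.

0.724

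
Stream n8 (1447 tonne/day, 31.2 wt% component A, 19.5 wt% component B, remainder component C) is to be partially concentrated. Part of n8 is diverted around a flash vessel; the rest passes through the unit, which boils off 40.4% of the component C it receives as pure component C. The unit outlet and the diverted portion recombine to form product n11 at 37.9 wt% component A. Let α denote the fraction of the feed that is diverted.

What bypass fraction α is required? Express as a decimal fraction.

0.112

All 1447×0.312 = 451.46 tonne/day of component A reaches n11, so n11 = 451.46/0.379 = 1191.2 tonne/day and vapour = 255.8 tonne/day.
The evaporator receives (1−α)·1447 of feed at 0.493 component C and removes 0.404 of that component C:
0.404×0.493×(1−α)×1447 = 255.8
(1−α) = 255.8/288.2 = 0.8876;  α = 0.1124.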